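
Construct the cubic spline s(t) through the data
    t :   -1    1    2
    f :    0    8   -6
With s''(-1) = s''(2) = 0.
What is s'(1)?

With m_i denoting the second derivative at x_i, h_i = 2, 1, and Δ_i = (y_(i+1) − y_i)/h_i = 4, -14:
  2·m_0 + 6·m_1 + 1·m_2 = 6(Δ_1 - Δ_0) = -108
Natural end conditions: m_0 = m_2 = 0.
Solving: m_0 = 0, m_1 = -18, m_2 = 0.
On [1, 2], s'(t) = b_1 + 2c_1·(t - 1) + 3d_1·(t - 1)² with b_1 = Δ_1 - h_1(2m_1 + m_2)/6 = -8, c_1 = m_1/2 = -9, d_1 = (m_2 - m_1)/(6h_1) = 3. So s'(1) = -8.

-8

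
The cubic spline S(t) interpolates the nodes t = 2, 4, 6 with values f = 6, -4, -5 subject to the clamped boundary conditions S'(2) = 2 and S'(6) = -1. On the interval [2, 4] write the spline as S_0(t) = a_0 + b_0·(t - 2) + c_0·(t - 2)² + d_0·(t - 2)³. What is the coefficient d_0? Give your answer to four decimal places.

1.9063

Let M_i = S''(x_i). Step sizes h_i = 2, 2; slopes of the chords Δ_i = (y_(i+1) - y_i)/h_i = -5, -1/2.
  2·M_0 + 8·M_1 + 2·M_2 = 6(Δ_1 - Δ_0) = 27
Clamped end conditions give two more equations: 2h_0·M_0 + h_0·M_1 = 6(Δ_0 - S'(2)) = -42 and h_1·M_1 + 2h_1·M_2 = 6(S'(6) - Δ_1) = -3.
Solving the tridiagonal system: M_0 = -117/8, M_1 = 33/4, M_2 = -39/8.
On [2, 4], with S_0(t) = a_0 + b_0·(t - 2) + c_0·(t - 2)² + d_0·(t - 2)³: c_0 = M_0/2 = -117/16, d_0 = (M_1 - M_0)/(6h_0) = 61/32, b_0 = Δ_0 - h_0(2M_0 + M_1)/6 = 2.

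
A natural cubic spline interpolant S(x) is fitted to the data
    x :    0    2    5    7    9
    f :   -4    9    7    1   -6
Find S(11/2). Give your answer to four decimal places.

5.5659

Write M_i for S''(x_i). With h_i = 2, 3, 2, 2 and divided differences Δ_i = 13/2, -2/3, -3, -7/2, the continuity of S' gives the tridiagonal system
  2·M_0 + 10·M_1 + 3·M_2 = 6(Δ_1 - Δ_0) = -43
  3·M_1 + 10·M_2 + 2·M_3 = 6(Δ_2 - Δ_1) = -14
  2·M_2 + 8·M_3 + 2·M_4 = 6(Δ_3 - Δ_2) = -3
Natural end conditions: M_0 = M_4 = 0.
Hence M_0 = 0, M_1 = -1475/344, M_2 = -7/172, M_3 = -251/688, M_4 = 0.
On [5, 7], S(x) = 7 - 5885/2064·(x - 5) - 7/344·(x - 5)² - 223/8256·(x - 5)³.
With (x - 5) = 1/2: S(11/2) = 122539/22016.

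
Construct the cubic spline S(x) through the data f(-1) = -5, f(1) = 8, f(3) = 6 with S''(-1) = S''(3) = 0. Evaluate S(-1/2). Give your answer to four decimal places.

-0.8711

With M_i denoting the second derivative at x_i, h_i = 2, 2, and Δ_i = (y_(i+1) − y_i)/h_i = 13/2, -1:
  2·M_0 + 8·M_1 + 2·M_2 = 6(Δ_1 - Δ_0) = -45
Natural end conditions: M_0 = M_2 = 0.
Forward elimination and back-substitution give M_0 = 0, M_1 = -45/8, M_2 = 0.
On [-1, 1], S(x) = -5 + 67/8·(x + 1) + 0·(x + 1)² - 15/32·(x + 1)³.
With (x + 1) = 1/2: S(-1/2) = -223/256.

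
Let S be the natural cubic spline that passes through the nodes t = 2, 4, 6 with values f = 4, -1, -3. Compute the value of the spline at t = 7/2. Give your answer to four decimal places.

Put M_i = S'' at the i-th knot. Here h = (2, 2) and Δ = (-5/2, -1), so the interior equations h_(i-1)·M_(i-1) + 2(h_(i-1)+h_i)·M_i + h_i·M_(i+1) = 6(Δ_i − Δ_(i-1)) read
  2·M_0 + 8·M_1 + 2·M_2 = 6(Δ_1 - Δ_0) = 9
Natural end conditions: M_0 = M_2 = 0.
Hence M_0 = 0, M_1 = 9/8, M_2 = 0.
On [2, 4], S(t) = 4 - 23/8·(t - 2) + 0·(t - 2)² + 3/32·(t - 2)³.
With (t - 2) = 3/2: S(7/2) = 1/256.

0.0039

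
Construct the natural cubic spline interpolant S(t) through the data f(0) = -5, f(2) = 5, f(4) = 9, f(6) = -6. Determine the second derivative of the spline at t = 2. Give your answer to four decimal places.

With M_i denoting the second derivative at x_i, h_i = 2, 2, 2, and Δ_i = (y_(i+1) − y_i)/h_i = 5, 2, -15/2:
  2·M_0 + 8·M_1 + 2·M_2 = 6(Δ_1 - Δ_0) = -18
  2·M_1 + 8·M_2 + 2·M_3 = 6(Δ_2 - Δ_1) = -57
Natural end conditions: M_0 = M_3 = 0.
Forward elimination and back-substitution give M_0 = 0, M_1 = -1/2, M_2 = -7, M_3 = 0.

-0.5000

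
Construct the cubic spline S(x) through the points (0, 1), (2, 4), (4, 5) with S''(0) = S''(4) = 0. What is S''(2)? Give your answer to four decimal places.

Write M_i for S''(x_i). With h_i = 2, 2 and divided differences Δ_i = 3/2, 1/2, the continuity of S' gives the tridiagonal system
  2·M_0 + 8·M_1 + 2·M_2 = 6(Δ_1 - Δ_0) = -6
Natural end conditions: M_0 = M_2 = 0.
Solving: M_0 = 0, M_1 = -3/4, M_2 = 0.

-0.7500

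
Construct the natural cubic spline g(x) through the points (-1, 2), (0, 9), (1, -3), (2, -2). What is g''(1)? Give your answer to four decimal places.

28.4000

Put M_i = g'' at the i-th knot. Here h = (1, 1, 1) and Δ = (7, -12, 1), so the interior equations h_(i-1)·M_(i-1) + 2(h_(i-1)+h_i)·M_i + h_i·M_(i+1) = 6(Δ_i − Δ_(i-1)) read
  1·M_0 + 4·M_1 + 1·M_2 = 6(Δ_1 - Δ_0) = -114
  1·M_1 + 4·M_2 + 1·M_3 = 6(Δ_2 - Δ_1) = 78
Natural end conditions: M_0 = M_3 = 0.
Solving: M_0 = 0, M_1 = -178/5, M_2 = 142/5, M_3 = 0.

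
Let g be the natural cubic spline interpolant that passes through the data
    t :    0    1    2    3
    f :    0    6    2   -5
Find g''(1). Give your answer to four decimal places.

-14.8000

Let M_i = g''(x_i). Step sizes h_i = 1, 1, 1; slopes of the chords Δ_i = (y_(i+1) - y_i)/h_i = 6, -4, -7.
  1·M_0 + 4·M_1 + 1·M_2 = 6(Δ_1 - Δ_0) = -60
  1·M_1 + 4·M_2 + 1·M_3 = 6(Δ_2 - Δ_1) = -18
Natural end conditions: M_0 = M_3 = 0.
Solving the tridiagonal system: M_0 = 0, M_1 = -74/5, M_2 = -4/5, M_3 = 0.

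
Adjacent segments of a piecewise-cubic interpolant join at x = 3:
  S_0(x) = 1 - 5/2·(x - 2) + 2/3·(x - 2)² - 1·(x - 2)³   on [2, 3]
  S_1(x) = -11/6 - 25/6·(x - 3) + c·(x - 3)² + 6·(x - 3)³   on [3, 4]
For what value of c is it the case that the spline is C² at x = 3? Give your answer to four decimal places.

-2.3333

S_0''(x) = 4/3 - 6·(x - 2), so S_0''(3) = -14/3. On the right, S_1''(3) = 2c, so c = -7/3.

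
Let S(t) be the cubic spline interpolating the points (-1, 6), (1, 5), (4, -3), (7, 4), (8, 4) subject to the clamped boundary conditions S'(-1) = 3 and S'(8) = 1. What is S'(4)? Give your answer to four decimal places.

0.3946

Put m_i = S'' at the i-th knot. Here h = (2, 3, 3, 1) and Δ = (-1/2, -8/3, 7/3, 0), so the interior equations h_(i-1)·m_(i-1) + 2(h_(i-1)+h_i)·m_i + h_i·m_(i+1) = 6(Δ_i − Δ_(i-1)) read
  2·m_0 + 10·m_1 + 3·m_2 = 6(Δ_1 - Δ_0) = -13
  3·m_1 + 12·m_2 + 3·m_3 = 6(Δ_2 - Δ_1) = 30
  3·m_2 + 8·m_3 + 1·m_4 = 6(Δ_3 - Δ_2) = -14
Clamped end conditions give two more equations: 2h_0·m_0 + h_0·m_1 = 6(Δ_0 - S'(-1)) = -21 and h_3·m_3 + 2h_3·m_4 = 6(S'(8) - Δ_3) = 6.
Forward elimination and back-substitution give m_0 = -2629/588, m_1 = -229/147, m_2 = 1129/294, m_3 = -559/147, m_4 = 1441/294.
On [4, 7], S'(t) = b_2 + 2c_2·(t - 4) + 3d_2·(t - 4)² with b_2 = Δ_2 - h_2(2m_2 + m_3)/6 = 58/147, c_2 = m_2/2 = 1129/588, d_2 = (m_3 - m_2)/(6h_2) = -107/252. So S'(4) = 58/147.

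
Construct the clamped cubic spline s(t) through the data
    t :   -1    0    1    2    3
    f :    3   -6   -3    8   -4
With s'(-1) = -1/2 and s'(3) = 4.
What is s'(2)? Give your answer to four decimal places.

-5.1875

Let M_i = s''(x_i). Step sizes h_i = 1, 1, 1, 1; slopes of the chords Δ_i = (y_(i+1) - y_i)/h_i = -9, 3, 11, -12.
  1·M_0 + 4·M_1 + 1·M_2 = 6(Δ_1 - Δ_0) = 72
  1·M_1 + 4·M_2 + 1·M_3 = 6(Δ_2 - Δ_1) = 48
  1·M_2 + 4·M_3 + 1·M_4 = 6(Δ_3 - Δ_2) = -138
Clamped end conditions give two more equations: 2h_0·M_0 + h_0·M_1 = 6(Δ_0 - s'(-1)) = -51 and h_3·M_3 + 2h_3·M_4 = 6(s'(3) - Δ_3) = 96.
Forward elimination and back-substitution give M_0 = -291/8, M_1 = 87/4, M_2 = 171/8, M_3 = -237/4, M_4 = 621/8.
On [2, 3], s'(t) = b_3 + 2c_3·(t - 2) + 3d_3·(t - 2)² with b_3 = Δ_3 - h_3(2M_3 + M_4)/6 = -83/16, c_3 = M_3/2 = -237/8, d_3 = (M_4 - M_3)/(6h_3) = 365/16. So s'(2) = -83/16.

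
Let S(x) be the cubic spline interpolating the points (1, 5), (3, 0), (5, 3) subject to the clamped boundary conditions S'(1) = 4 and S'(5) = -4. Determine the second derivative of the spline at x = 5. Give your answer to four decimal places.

-13.2500

Let M_i = S''(x_i). Step sizes h_i = 2, 2; slopes of the chords Δ_i = (y_(i+1) - y_i)/h_i = -5/2, 3/2.
  2·M_0 + 8·M_1 + 2·M_2 = 6(Δ_1 - Δ_0) = 24
Clamped end conditions give two more equations: 2h_0·M_0 + h_0·M_1 = 6(Δ_0 - S'(1)) = -39 and h_1·M_1 + 2h_1·M_2 = 6(S'(5) - Δ_1) = -33.
Hence M_0 = -59/4, M_1 = 10, M_2 = -53/4.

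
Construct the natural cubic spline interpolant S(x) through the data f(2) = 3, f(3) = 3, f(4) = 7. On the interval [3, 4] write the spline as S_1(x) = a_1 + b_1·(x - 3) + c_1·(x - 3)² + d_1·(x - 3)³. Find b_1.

Write M_i for S''(x_i). With h_i = 1, 1 and divided differences Δ_i = 0, 4, the continuity of S' gives the tridiagonal system
  1·M_0 + 4·M_1 + 1·M_2 = 6(Δ_1 - Δ_0) = 24
Natural end conditions: M_0 = M_2 = 0.
Forward elimination and back-substitution give M_0 = 0, M_1 = 6, M_2 = 0.
On [3, 4], with S_1(x) = a_1 + b_1·(x - 3) + c_1·(x - 3)² + d_1·(x - 3)³: c_1 = M_1/2 = 3, d_1 = (M_2 - M_1)/(6h_1) = -1, b_1 = Δ_1 - h_1(2M_1 + M_2)/6 = 2.

2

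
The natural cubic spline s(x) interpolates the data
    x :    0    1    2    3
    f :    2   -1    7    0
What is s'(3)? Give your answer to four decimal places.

-11.7333

Let m_i = s''(x_i). Step sizes h_i = 1, 1, 1; slopes of the chords Δ_i = (y_(i+1) - y_i)/h_i = -3, 8, -7.
  1·m_0 + 4·m_1 + 1·m_2 = 6(Δ_1 - Δ_0) = 66
  1·m_1 + 4·m_2 + 1·m_3 = 6(Δ_2 - Δ_1) = -90
Natural end conditions: m_0 = m_3 = 0.
Solving the tridiagonal system: m_0 = 0, m_1 = 118/5, m_2 = -142/5, m_3 = 0.
On [2, 3], s'(x) = b_2 + 2c_2·(x - 2) + 3d_2·(x - 2)² with b_2 = Δ_2 - h_2(2m_2 + m_3)/6 = 37/15, c_2 = m_2/2 = -71/5, d_2 = (m_3 - m_2)/(6h_2) = 71/15. So s'(3) = -176/15.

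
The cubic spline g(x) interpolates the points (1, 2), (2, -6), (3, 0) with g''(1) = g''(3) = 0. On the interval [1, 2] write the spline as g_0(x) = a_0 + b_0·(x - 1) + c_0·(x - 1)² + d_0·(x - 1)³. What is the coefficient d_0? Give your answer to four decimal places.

Put σ_i = g'' at the i-th knot. Here h = (1, 1) and Δ = (-8, 6), so the interior equations h_(i-1)·σ_(i-1) + 2(h_(i-1)+h_i)·σ_i + h_i·σ_(i+1) = 6(Δ_i − Δ_(i-1)) read
  1·σ_0 + 4·σ_1 + 1·σ_2 = 6(Δ_1 - Δ_0) = 84
Natural end conditions: σ_0 = σ_2 = 0.
Forward elimination and back-substitution give σ_0 = 0, σ_1 = 21, σ_2 = 0.
On [1, 2], with g_0(x) = a_0 + b_0·(x - 1) + c_0·(x - 1)² + d_0·(x - 1)³: c_0 = σ_0/2 = 0, d_0 = (σ_1 - σ_0)/(6h_0) = 7/2, b_0 = Δ_0 - h_0(2σ_0 + σ_1)/6 = -23/2.

3.5000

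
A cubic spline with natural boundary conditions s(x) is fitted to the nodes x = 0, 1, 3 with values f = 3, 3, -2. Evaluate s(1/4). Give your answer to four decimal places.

Let M_i = s''(x_i). Step sizes h_i = 1, 2; slopes of the chords Δ_i = (y_(i+1) - y_i)/h_i = 0, -5/2.
  1·M_0 + 6·M_1 + 2·M_2 = 6(Δ_1 - Δ_0) = -15
Natural end conditions: M_0 = M_2 = 0.
Solving: M_0 = 0, M_1 = -5/2, M_2 = 0.
On [0, 1], s(x) = 3 + 5/12·x + 0·x² - 5/12·x³.
With x = 1/4: s(1/4) = 793/256.

3.0977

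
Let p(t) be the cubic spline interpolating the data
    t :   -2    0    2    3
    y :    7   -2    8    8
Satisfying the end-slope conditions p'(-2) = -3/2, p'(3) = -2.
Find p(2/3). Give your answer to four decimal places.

With M_i denoting the second derivative at x_i, h_i = 2, 2, 1, and Δ_i = (y_(i+1) − y_i)/h_i = -9/2, 5, 0:
  2·M_0 + 8·M_1 + 2·M_2 = 6(Δ_1 - Δ_0) = 57
  2·M_1 + 6·M_2 + 1·M_3 = 6(Δ_2 - Δ_1) = -30
Clamped end conditions give two more equations: 2h_0·M_0 + h_0·M_1 = 6(Δ_0 - p'(-2)) = -18 and h_2·M_2 + 2h_2·M_3 = 6(p'(3) - Δ_2) = -12.
Hence M_0 = -481/46, M_1 = 274/23, M_2 = -200/23, M_3 = -38/23.
On [0, 2], p(t) = -2 - 1/23·t + 137/23·t² - 79/46·t³.
With t = 2/3: p(2/3) = 68/621.

0.1095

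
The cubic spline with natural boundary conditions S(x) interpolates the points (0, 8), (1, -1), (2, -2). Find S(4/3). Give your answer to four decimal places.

Write m_i for S''(x_i). With h_i = 1, 1 and divided differences Δ_i = -9, -1, the continuity of S' gives the tridiagonal system
  1·m_0 + 4·m_1 + 1·m_2 = 6(Δ_1 - Δ_0) = 48
Natural end conditions: m_0 = m_2 = 0.
Solving: m_0 = 0, m_1 = 12, m_2 = 0.
On [1, 2], S(x) = -1 - 5·(x - 1) + 6·(x - 1)² - 2·(x - 1)³.
With (x - 1) = 1/3: S(4/3) = -56/27.

-2.0741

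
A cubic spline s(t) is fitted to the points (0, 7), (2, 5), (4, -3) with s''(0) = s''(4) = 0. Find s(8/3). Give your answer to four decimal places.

2.8889

Write M_i for s''(x_i). With h_i = 2, 2 and divided differences Δ_i = -1, -4, the continuity of s' gives the tridiagonal system
  2·M_0 + 8·M_1 + 2·M_2 = 6(Δ_1 - Δ_0) = -18
Natural end conditions: M_0 = M_2 = 0.
Hence M_0 = 0, M_1 = -9/4, M_2 = 0.
On [2, 4], s(t) = 5 - 5/2·(t - 2) - 9/8·(t - 2)² + 3/16·(t - 2)³.
With (t - 2) = 2/3: s(8/3) = 26/9.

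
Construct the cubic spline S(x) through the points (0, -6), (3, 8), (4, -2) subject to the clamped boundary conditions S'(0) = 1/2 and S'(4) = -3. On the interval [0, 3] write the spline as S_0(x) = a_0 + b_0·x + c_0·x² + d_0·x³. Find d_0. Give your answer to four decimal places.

Write m_i for S''(x_i). With h_i = 3, 1 and divided differences Δ_i = 14/3, -10, the continuity of S' gives the tridiagonal system
  3·m_0 + 8·m_1 + 1·m_2 = 6(Δ_1 - Δ_0) = -88
Clamped end conditions give two more equations: 2h_0·m_0 + h_0·m_1 = 6(Δ_0 - S'(0)) = 25 and h_1·m_1 + 2h_1·m_2 = 6(S'(4) - Δ_1) = 42.
Hence m_0 = 343/24, m_1 = -81/4, m_2 = 249/8.
On [0, 3], with S_0(x) = a_0 + b_0·x + c_0·x² + d_0·x³: c_0 = m_0/2 = 343/48, d_0 = (m_1 - m_0)/(6h_0) = -829/432, b_0 = Δ_0 - h_0(2m_0 + m_1)/6 = 1/2.

-1.9190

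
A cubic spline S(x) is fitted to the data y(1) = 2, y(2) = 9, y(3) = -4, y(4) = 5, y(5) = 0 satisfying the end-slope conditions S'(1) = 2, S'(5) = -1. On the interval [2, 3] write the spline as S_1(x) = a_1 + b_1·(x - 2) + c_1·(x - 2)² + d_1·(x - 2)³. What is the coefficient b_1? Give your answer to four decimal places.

-4.2679

Let M_i = S''(x_i). Step sizes h_i = 1, 1, 1, 1; slopes of the chords Δ_i = (y_(i+1) - y_i)/h_i = 7, -13, 9, -5.
  1·M_0 + 4·M_1 + 1·M_2 = 6(Δ_1 - Δ_0) = -120
  1·M_1 + 4·M_2 + 1·M_3 = 6(Δ_2 - Δ_1) = 132
  1·M_2 + 4·M_3 + 1·M_4 = 6(Δ_3 - Δ_2) = -84
Clamped end conditions give two more equations: 2h_0·M_0 + h_0·M_1 = 6(Δ_0 - S'(1)) = 30 and h_3·M_3 + 2h_3·M_4 = 6(S'(5) - Δ_3) = 24.
Hence M_0 = 1191/28, M_1 = -771/14, M_2 = 231/4, M_3 = -615/14, M_4 = 951/28.
On [2, 3], with S_1(x) = a_1 + b_1·(x - 2) + c_1·(x - 2)² + d_1·(x - 2)³: c_1 = M_1/2 = -771/28, d_1 = (M_2 - M_1)/(6h_1) = 1053/56, b_1 = Δ_1 - h_1(2M_1 + M_2)/6 = -239/56.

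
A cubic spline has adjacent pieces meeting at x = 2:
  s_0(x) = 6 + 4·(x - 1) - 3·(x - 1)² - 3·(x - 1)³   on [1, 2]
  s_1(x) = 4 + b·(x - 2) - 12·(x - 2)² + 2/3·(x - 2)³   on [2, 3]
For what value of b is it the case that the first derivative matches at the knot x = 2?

s_0'(x) = 4 - 6·(x - 1) - 9·(x - 1)², so s_0'(2) = -11. On the right, s_1'(2) = b, so b = -11.

-11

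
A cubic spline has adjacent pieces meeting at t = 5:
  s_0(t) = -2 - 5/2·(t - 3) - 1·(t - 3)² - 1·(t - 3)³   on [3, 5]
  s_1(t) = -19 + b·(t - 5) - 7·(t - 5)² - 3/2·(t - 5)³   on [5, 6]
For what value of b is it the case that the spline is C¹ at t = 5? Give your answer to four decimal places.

-18.5000

s_0'(t) = -5/2 - 2·(t - 3) - 3·(t - 3)², so s_0'(5) = -37/2. On the right, s_1'(5) = b, so b = -37/2.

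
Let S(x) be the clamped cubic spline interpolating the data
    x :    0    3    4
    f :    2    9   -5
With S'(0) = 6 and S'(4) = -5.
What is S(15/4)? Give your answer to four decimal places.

-2.7539

Let m_i = S''(x_i). Step sizes h_i = 3, 1; slopes of the chords Δ_i = (y_(i+1) - y_i)/h_i = 7/3, -14.
  3·m_0 + 8·m_1 + 1·m_2 = 6(Δ_1 - Δ_0) = -98
Clamped end conditions give two more equations: 2h_0·m_0 + h_0·m_1 = 6(Δ_0 - S'(0)) = -22 and h_1·m_1 + 2h_1·m_2 = 6(S'(4) - Δ_1) = 54.
Solving: m_0 = 35/6, m_1 = -19, m_2 = 73/2.
On [3, 4], S(x) = 9 - 55/4·(x - 3) - 19/2·(x - 3)² + 37/4·(x - 3)³.
With (x - 3) = 3/4: S(15/4) = -705/256.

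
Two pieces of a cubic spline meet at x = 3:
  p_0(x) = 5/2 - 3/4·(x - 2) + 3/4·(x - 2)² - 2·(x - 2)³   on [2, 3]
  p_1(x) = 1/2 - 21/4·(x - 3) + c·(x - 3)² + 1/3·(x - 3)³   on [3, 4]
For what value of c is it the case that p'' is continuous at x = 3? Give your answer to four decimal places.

p_0''(x) = 3/2 - 12·(x - 2), so p_0''(3) = -21/2. On the right, p_1''(3) = 2c, so c = -21/4.

-5.2500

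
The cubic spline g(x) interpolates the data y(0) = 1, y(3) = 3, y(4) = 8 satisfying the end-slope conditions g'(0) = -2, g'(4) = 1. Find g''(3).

5

Put M_i = g'' at the i-th knot. Here h = (3, 1) and Δ = (2/3, 5), so the interior equations h_(i-1)·M_(i-1) + 2(h_(i-1)+h_i)·M_i + h_i·M_(i+1) = 6(Δ_i − Δ_(i-1)) read
  3·M_0 + 8·M_1 + 1·M_2 = 6(Δ_1 - Δ_0) = 26
Clamped end conditions give two more equations: 2h_0·M_0 + h_0·M_1 = 6(Δ_0 - g'(0)) = 16 and h_1·M_1 + 2h_1·M_2 = 6(g'(4) - Δ_1) = -24.
Hence M_0 = 1/6, M_1 = 5, M_2 = -29/2.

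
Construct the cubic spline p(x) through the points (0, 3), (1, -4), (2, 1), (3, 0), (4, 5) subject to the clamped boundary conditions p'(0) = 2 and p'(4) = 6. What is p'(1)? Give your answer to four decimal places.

Write M_i for p''(x_i). With h_i = 1, 1, 1, 1 and divided differences Δ_i = -7, 5, -1, 5, the continuity of p' gives the tridiagonal system
  1·M_0 + 4·M_1 + 1·M_2 = 6(Δ_1 - Δ_0) = 72
  1·M_1 + 4·M_2 + 1·M_3 = 6(Δ_2 - Δ_1) = -36
  1·M_2 + 4·M_3 + 1·M_4 = 6(Δ_3 - Δ_2) = 36
Clamped end conditions give two more equations: 2h_0·M_0 + h_0·M_1 = 6(Δ_0 - p'(0)) = -54 and h_3·M_3 + 2h_3·M_4 = 6(p'(4) - Δ_3) = 6.
Solving: M_0 = -619/14, M_1 = 241/7, M_2 = -43/2, M_3 = 109/7, M_4 = -67/14.
On [1, 2], p'(x) = b_1 + 2c_1·(x - 1) + 3d_1·(x - 1)² with b_1 = Δ_1 - h_1(2M_1 + M_2)/6 = -81/28, c_1 = M_1/2 = 241/14, d_1 = (M_2 - M_1)/(6h_1) = -261/28. So p'(1) = -81/28.

-2.8929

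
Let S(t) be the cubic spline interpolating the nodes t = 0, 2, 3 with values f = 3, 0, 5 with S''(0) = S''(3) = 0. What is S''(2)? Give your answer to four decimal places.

6.5000

Write M_i for S''(x_i). With h_i = 2, 1 and divided differences Δ_i = -3/2, 5, the continuity of S' gives the tridiagonal system
  2·M_0 + 6·M_1 + 1·M_2 = 6(Δ_1 - Δ_0) = 39
Natural end conditions: M_0 = M_2 = 0.
Hence M_0 = 0, M_1 = 13/2, M_2 = 0.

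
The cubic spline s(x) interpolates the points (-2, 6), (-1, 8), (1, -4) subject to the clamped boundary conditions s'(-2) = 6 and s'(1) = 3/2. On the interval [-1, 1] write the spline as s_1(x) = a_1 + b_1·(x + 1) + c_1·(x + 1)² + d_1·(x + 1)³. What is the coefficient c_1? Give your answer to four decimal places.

Put σ_i = s'' at the i-th knot. Here h = (1, 2) and Δ = (2, -6), so the interior equations h_(i-1)·σ_(i-1) + 2(h_(i-1)+h_i)·σ_i + h_i·σ_(i+1) = 6(Δ_i − Δ_(i-1)) read
  1·σ_0 + 6·σ_1 + 2·σ_2 = 6(Δ_1 - Δ_0) = -48
Clamped end conditions give two more equations: 2h_0·σ_0 + h_0·σ_1 = 6(Δ_0 - s'(-2)) = -24 and h_1·σ_1 + 2h_1·σ_2 = 6(s'(1) - Δ_1) = 45.
Forward elimination and back-substitution give σ_0 = -11/2, σ_1 = -13, σ_2 = 71/4.
On [-1, 1], with s_1(x) = a_1 + b_1·(x + 1) + c_1·(x + 1)² + d_1·(x + 1)³: c_1 = σ_1/2 = -13/2, d_1 = (σ_2 - σ_1)/(6h_1) = 41/16, b_1 = Δ_1 - h_1(2σ_1 + σ_2)/6 = -13/4.

-6.5000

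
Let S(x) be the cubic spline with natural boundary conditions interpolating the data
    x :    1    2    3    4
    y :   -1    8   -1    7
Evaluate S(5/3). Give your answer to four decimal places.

7.1975

Let σ_i = S''(x_i). Step sizes h_i = 1, 1, 1; slopes of the chords Δ_i = (y_(i+1) - y_i)/h_i = 9, -9, 8.
  1·σ_0 + 4·σ_1 + 1·σ_2 = 6(Δ_1 - Δ_0) = -108
  1·σ_1 + 4·σ_2 + 1·σ_3 = 6(Δ_2 - Δ_1) = 102
Natural end conditions: σ_0 = σ_3 = 0.
Forward elimination and back-substitution give σ_0 = 0, σ_1 = -178/5, σ_2 = 172/5, σ_3 = 0.
On [1, 2], S(x) = -1 + 224/15·(x - 1) + 0·(x - 1)² - 89/15·(x - 1)³.
With (x - 1) = 2/3: S(5/3) = 583/81.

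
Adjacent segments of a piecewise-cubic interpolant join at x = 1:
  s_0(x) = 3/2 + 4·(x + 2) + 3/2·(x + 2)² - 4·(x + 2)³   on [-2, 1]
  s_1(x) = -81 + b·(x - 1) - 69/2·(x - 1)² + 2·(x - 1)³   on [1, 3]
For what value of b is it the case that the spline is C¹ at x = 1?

s_0'(x) = 4 + 3·(x + 2) - 12·(x + 2)², so s_0'(1) = -95. On the right, s_1'(1) = b, so b = -95.

-95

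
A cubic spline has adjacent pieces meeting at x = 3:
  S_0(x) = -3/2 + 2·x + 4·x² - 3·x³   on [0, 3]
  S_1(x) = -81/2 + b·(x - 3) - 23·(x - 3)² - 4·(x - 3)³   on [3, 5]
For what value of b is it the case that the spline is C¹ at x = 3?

S_0'(x) = 2 + 8·x - 9·x², so S_0'(3) = -55. On the right, S_1'(3) = b, so b = -55.

-55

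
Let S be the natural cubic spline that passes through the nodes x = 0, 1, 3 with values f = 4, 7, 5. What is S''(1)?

-4

Let m_i = S''(x_i). Step sizes h_i = 1, 2; slopes of the chords Δ_i = (y_(i+1) - y_i)/h_i = 3, -1.
  1·m_0 + 6·m_1 + 2·m_2 = 6(Δ_1 - Δ_0) = -24
Natural end conditions: m_0 = m_2 = 0.
Solving: m_0 = 0, m_1 = -4, m_2 = 0.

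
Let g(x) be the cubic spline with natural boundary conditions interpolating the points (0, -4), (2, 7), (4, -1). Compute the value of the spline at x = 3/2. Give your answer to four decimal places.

5.8086

Let σ_i = g''(x_i). Step sizes h_i = 2, 2; slopes of the chords Δ_i = (y_(i+1) - y_i)/h_i = 11/2, -4.
  2·σ_0 + 8·σ_1 + 2·σ_2 = 6(Δ_1 - Δ_0) = -57
Natural end conditions: σ_0 = σ_2 = 0.
Forward elimination and back-substitution give σ_0 = 0, σ_1 = -57/8, σ_2 = 0.
On [0, 2], g(x) = -4 + 63/8·x + 0·x² - 19/32·x³.
With x = 3/2: g(3/2) = 1487/256.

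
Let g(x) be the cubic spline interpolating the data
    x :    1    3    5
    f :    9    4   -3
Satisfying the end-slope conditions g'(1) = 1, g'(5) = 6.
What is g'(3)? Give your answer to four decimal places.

-6.2500

Let M_i = g''(x_i). Step sizes h_i = 2, 2; slopes of the chords Δ_i = (y_(i+1) - y_i)/h_i = -5/2, -7/2.
  2·M_0 + 8·M_1 + 2·M_2 = 6(Δ_1 - Δ_0) = -6
Clamped end conditions give two more equations: 2h_0·M_0 + h_0·M_1 = 6(Δ_0 - g'(1)) = -21 and h_1·M_1 + 2h_1·M_2 = 6(g'(5) - Δ_1) = 57.
Forward elimination and back-substitution give M_0 = -13/4, M_1 = -4, M_2 = 65/4.
On [3, 5], g'(x) = b_1 + 2c_1·(x - 3) + 3d_1·(x - 3)² with b_1 = Δ_1 - h_1(2M_1 + M_2)/6 = -25/4, c_1 = M_1/2 = -2, d_1 = (M_2 - M_1)/(6h_1) = 27/16. So g'(3) = -25/4.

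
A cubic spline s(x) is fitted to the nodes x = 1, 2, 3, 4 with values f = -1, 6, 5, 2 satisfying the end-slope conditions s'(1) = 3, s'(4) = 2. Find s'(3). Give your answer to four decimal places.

-4.7333

Put m_i = s'' at the i-th knot. Here h = (1, 1, 1) and Δ = (7, -1, -3), so the interior equations h_(i-1)·m_(i-1) + 2(h_(i-1)+h_i)·m_i + h_i·m_(i+1) = 6(Δ_i − Δ_(i-1)) read
  1·m_0 + 4·m_1 + 1·m_2 = 6(Δ_1 - Δ_0) = -48
  1·m_1 + 4·m_2 + 1·m_3 = 6(Δ_2 - Δ_1) = -12
Clamped end conditions give two more equations: 2h_0·m_0 + h_0·m_1 = 6(Δ_0 - s'(1)) = 24 and h_2·m_2 + 2h_2·m_3 = 6(s'(4) - Δ_2) = 30.
Solving: m_0 = 302/15, m_1 = -244/15, m_2 = -46/15, m_3 = 248/15.
On [3, 4], s'(x) = b_2 + 2c_2·(x - 3) + 3d_2·(x - 3)² with b_2 = Δ_2 - h_2(2m_2 + m_3)/6 = -71/15, c_2 = m_2/2 = -23/15, d_2 = (m_3 - m_2)/(6h_2) = 49/15. So s'(3) = -71/15.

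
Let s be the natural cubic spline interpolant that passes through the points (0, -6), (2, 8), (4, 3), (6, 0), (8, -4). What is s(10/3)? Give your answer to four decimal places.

Write M_i for s''(x_i). With h_i = 2, 2, 2, 2 and divided differences Δ_i = 7, -5/2, -3/2, -2, the continuity of s' gives the tridiagonal system
  2·M_0 + 8·M_1 + 2·M_2 = 6(Δ_1 - Δ_0) = -57
  2·M_1 + 8·M_2 + 2·M_3 = 6(Δ_2 - Δ_1) = 6
  2·M_2 + 8·M_3 + 2·M_4 = 6(Δ_3 - Δ_2) = -3
Natural end conditions: M_0 = M_4 = 0.
Forward elimination and back-substitution give M_0 = 0, M_1 = -63/8, M_2 = 3, M_3 = -9/8, M_4 = 0.
On [2, 4], s(x) = 8 + 7/4·(x - 2) - 63/16·(x - 2)² + 29/32·(x - 2)³.
With (x - 2) = 4/3: s(10/3) = 148/27.

5.4815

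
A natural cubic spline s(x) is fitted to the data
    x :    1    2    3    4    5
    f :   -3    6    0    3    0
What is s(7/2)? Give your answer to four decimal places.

0.9174

Let M_i = s''(x_i). Step sizes h_i = 1, 1, 1, 1; slopes of the chords Δ_i = (y_(i+1) - y_i)/h_i = 9, -6, 3, -3.
  1·M_0 + 4·M_1 + 1·M_2 = 6(Δ_1 - Δ_0) = -90
  1·M_1 + 4·M_2 + 1·M_3 = 6(Δ_2 - Δ_1) = 54
  1·M_2 + 4·M_3 + 1·M_4 = 6(Δ_3 - Δ_2) = -36
Natural end conditions: M_0 = M_4 = 0.
Hence M_0 = 0, M_1 = -801/28, M_2 = 171/7, M_3 = -423/28, M_4 = 0.
On [3, 4], s(x) = 0 - 21/8·(x - 3) + 171/14·(x - 3)² - 369/56·(x - 3)³.
With (x - 3) = 1/2: s(7/2) = 411/448.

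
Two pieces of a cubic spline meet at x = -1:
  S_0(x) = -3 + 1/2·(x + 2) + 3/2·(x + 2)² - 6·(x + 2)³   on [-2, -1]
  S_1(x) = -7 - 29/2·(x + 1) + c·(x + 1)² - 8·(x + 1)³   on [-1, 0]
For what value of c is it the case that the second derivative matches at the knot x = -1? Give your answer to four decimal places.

S_0''(x) = 3 - 36·(x + 2), so S_0''(-1) = -33. On the right, S_1''(-1) = 2c, so c = -33/2.

-16.5000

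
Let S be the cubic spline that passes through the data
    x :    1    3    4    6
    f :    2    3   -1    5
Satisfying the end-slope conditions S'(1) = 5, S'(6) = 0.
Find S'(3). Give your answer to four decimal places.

Write m_i for S''(x_i). With h_i = 2, 1, 2 and divided differences Δ_i = 1/2, -4, 3, the continuity of S' gives the tridiagonal system
  2·m_0 + 6·m_1 + 1·m_2 = 6(Δ_1 - Δ_0) = -27
  1·m_1 + 6·m_2 + 2·m_3 = 6(Δ_2 - Δ_1) = 42
Clamped end conditions give two more equations: 2h_0·m_0 + h_0·m_1 = 6(Δ_0 - S'(1)) = -27 and h_2·m_2 + 2h_2·m_3 = 6(S'(6) - Δ_2) = -18.
Hence m_0 = -137/32, m_1 = -79/16, m_2 = 179/16, m_3 = -323/32.
On [3, 4], S'(x) = b_1 + 2c_1·(x - 3) + 3d_1·(x - 3)² with b_1 = Δ_1 - h_1(2m_1 + m_2)/6 = -135/32, c_1 = m_1/2 = -79/32, d_1 = (m_2 - m_1)/(6h_1) = 43/16. So S'(3) = -135/32.

-4.2188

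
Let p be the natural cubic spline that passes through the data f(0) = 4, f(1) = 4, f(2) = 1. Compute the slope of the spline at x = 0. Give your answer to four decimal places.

0.7500

Let σ_i = p''(x_i). Step sizes h_i = 1, 1; slopes of the chords Δ_i = (y_(i+1) - y_i)/h_i = 0, -3.
  1·σ_0 + 4·σ_1 + 1·σ_2 = 6(Δ_1 - Δ_0) = -18
Natural end conditions: σ_0 = σ_2 = 0.
Solving the tridiagonal system: σ_0 = 0, σ_1 = -9/2, σ_2 = 0.
On [0, 1], p'(x) = b_0 + 2c_0·x + 3d_0·x² with b_0 = Δ_0 - h_0(2σ_0 + σ_1)/6 = 3/4, c_0 = σ_0/2 = 0, d_0 = (σ_1 - σ_0)/(6h_0) = -3/4. So p'(0) = 3/4.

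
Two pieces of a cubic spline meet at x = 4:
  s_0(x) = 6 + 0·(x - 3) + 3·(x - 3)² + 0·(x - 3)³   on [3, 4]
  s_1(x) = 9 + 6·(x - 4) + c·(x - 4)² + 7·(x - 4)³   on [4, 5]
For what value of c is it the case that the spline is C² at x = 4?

3

s_0''(x) = 6 + 0·(x - 3), so s_0''(4) = 6. On the right, s_1''(4) = 2c, so c = 3.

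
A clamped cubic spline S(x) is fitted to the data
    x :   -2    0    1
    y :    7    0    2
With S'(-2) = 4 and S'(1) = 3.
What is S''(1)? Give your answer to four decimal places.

-2.8333

Let σ_i = S''(x_i). Step sizes h_i = 2, 1; slopes of the chords Δ_i = (y_(i+1) - y_i)/h_i = -7/2, 2.
  2·σ_0 + 6·σ_1 + 1·σ_2 = 6(Δ_1 - Δ_0) = 33
Clamped end conditions give two more equations: 2h_0·σ_0 + h_0·σ_1 = 6(Δ_0 - S'(-2)) = -45 and h_1·σ_1 + 2h_1·σ_2 = 6(S'(1) - Δ_1) = 6.
Forward elimination and back-substitution give σ_0 = -205/12, σ_1 = 35/3, σ_2 = -17/6.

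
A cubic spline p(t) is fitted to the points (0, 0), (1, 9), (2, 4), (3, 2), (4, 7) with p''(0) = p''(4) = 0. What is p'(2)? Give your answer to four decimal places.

Put M_i = p'' at the i-th knot. Here h = (1, 1, 1, 1) and Δ = (9, -5, -2, 5), so the interior equations h_(i-1)·M_(i-1) + 2(h_(i-1)+h_i)·M_i + h_i·M_(i+1) = 6(Δ_i − Δ_(i-1)) read
  1·M_0 + 4·M_1 + 1·M_2 = 6(Δ_1 - Δ_0) = -84
  1·M_1 + 4·M_2 + 1·M_3 = 6(Δ_2 - Δ_1) = 18
  1·M_2 + 4·M_3 + 1·M_4 = 6(Δ_3 - Δ_2) = 42
Natural end conditions: M_0 = M_4 = 0.
Forward elimination and back-substitution give M_0 = 0, M_1 = -645/28, M_2 = 57/7, M_3 = 237/28, M_4 = 0.
On [2, 3], p'(t) = b_2 + 2c_2·(t - 2) + 3d_2·(t - 2)² with b_2 = Δ_2 - h_2(2M_2 + M_3)/6 = -49/8, c_2 = M_2/2 = 57/14, d_2 = (M_3 - M_2)/(6h_2) = 3/56. So p'(2) = -49/8.

-6.1250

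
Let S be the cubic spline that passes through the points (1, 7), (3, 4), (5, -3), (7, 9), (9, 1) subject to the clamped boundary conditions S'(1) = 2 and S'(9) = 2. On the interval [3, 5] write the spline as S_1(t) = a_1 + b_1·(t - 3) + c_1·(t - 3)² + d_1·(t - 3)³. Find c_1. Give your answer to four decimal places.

-1.7679

Let M_i = S''(x_i). Step sizes h_i = 2, 2, 2, 2; slopes of the chords Δ_i = (y_(i+1) - y_i)/h_i = -3/2, -7/2, 6, -4.
  2·M_0 + 8·M_1 + 2·M_2 = 6(Δ_1 - Δ_0) = -12
  2·M_1 + 8·M_2 + 2·M_3 = 6(Δ_2 - Δ_1) = 57
  2·M_2 + 8·M_3 + 2·M_4 = 6(Δ_3 - Δ_2) = -60
Clamped end conditions give two more equations: 2h_0·M_0 + h_0·M_1 = 6(Δ_0 - S'(1)) = -21 and h_3·M_3 + 2h_3·M_4 = 6(S'(9) - Δ_3) = 36.
Hence M_0 = -195/56, M_1 = -99/28, M_2 = 93/8, M_3 = -405/28, M_4 = 909/56.
On [3, 5], with S_1(t) = a_1 + b_1·(t - 3) + c_1·(t - 3)² + d_1·(t - 3)³: c_1 = M_1/2 = -99/56, d_1 = (M_2 - M_1)/(6h_1) = 283/224, b_1 = Δ_1 - h_1(2M_1 + M_2)/6 = -281/56.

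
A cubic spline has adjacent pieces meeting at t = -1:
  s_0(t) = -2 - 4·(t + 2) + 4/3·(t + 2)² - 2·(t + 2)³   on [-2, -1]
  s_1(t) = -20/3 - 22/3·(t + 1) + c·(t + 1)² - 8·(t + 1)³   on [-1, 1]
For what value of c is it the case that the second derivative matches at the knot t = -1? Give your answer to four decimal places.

-4.6667

s_0''(t) = 8/3 - 12·(t + 2), so s_0''(-1) = -28/3. On the right, s_1''(-1) = 2c, so c = -14/3.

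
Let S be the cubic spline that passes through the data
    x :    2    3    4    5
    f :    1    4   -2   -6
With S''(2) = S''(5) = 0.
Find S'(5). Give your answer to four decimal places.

With M_i denoting the second derivative at x_i, h_i = 1, 1, 1, and Δ_i = (y_(i+1) − y_i)/h_i = 3, -6, -4:
  1·M_0 + 4·M_1 + 1·M_2 = 6(Δ_1 - Δ_0) = -54
  1·M_1 + 4·M_2 + 1·M_3 = 6(Δ_2 - Δ_1) = 12
Natural end conditions: M_0 = M_3 = 0.
Hence M_0 = 0, M_1 = -76/5, M_2 = 34/5, M_3 = 0.
On [4, 5], S'(x) = b_2 + 2c_2·(x - 4) + 3d_2·(x - 4)² with b_2 = Δ_2 - h_2(2M_2 + M_3)/6 = -94/15, c_2 = M_2/2 = 17/5, d_2 = (M_3 - M_2)/(6h_2) = -17/15. So S'(5) = -43/15.

-2.8667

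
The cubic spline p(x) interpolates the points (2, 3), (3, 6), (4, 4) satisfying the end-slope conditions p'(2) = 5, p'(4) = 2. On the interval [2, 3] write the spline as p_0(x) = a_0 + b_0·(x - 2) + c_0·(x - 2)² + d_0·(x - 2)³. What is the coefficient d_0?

Let M_i = p''(x_i). Step sizes h_i = 1, 1; slopes of the chords Δ_i = (y_(i+1) - y_i)/h_i = 3, -2.
  1·M_0 + 4·M_1 + 1·M_2 = 6(Δ_1 - Δ_0) = -30
Clamped end conditions give two more equations: 2h_0·M_0 + h_0·M_1 = 6(Δ_0 - p'(2)) = -12 and h_1·M_1 + 2h_1·M_2 = 6(p'(4) - Δ_1) = 24.
Forward elimination and back-substitution give M_0 = 0, M_1 = -12, M_2 = 18.
On [2, 3], with p_0(x) = a_0 + b_0·(x - 2) + c_0·(x - 2)² + d_0·(x - 2)³: c_0 = M_0/2 = 0, d_0 = (M_1 - M_0)/(6h_0) = -2, b_0 = Δ_0 - h_0(2M_0 + M_1)/6 = 5.

-2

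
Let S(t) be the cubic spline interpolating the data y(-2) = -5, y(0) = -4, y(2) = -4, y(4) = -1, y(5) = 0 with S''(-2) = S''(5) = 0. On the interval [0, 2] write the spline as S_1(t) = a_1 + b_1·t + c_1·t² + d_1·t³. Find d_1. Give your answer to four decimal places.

0.1951

Let σ_i = S''(x_i). Step sizes h_i = 2, 2, 2, 1; slopes of the chords Δ_i = (y_(i+1) - y_i)/h_i = 1/2, 0, 3/2, 1.
  2·σ_0 + 8·σ_1 + 2·σ_2 = 6(Δ_1 - Δ_0) = -3
  2·σ_1 + 8·σ_2 + 2·σ_3 = 6(Δ_2 - Δ_1) = 9
  2·σ_2 + 6·σ_3 + 1·σ_4 = 6(Δ_3 - Δ_2) = -3
Natural end conditions: σ_0 = σ_4 = 0.
Hence σ_0 = 0, σ_1 = -63/82, σ_2 = 129/82, σ_3 = -42/41, σ_4 = 0.
On [0, 2], with S_1(t) = a_1 + b_1·t + c_1·t² + d_1·t³: c_1 = σ_1/2 = -63/164, d_1 = (σ_2 - σ_1)/(6h_1) = 8/41, b_1 = Δ_1 - h_1(2σ_1 + σ_2)/6 = -1/82.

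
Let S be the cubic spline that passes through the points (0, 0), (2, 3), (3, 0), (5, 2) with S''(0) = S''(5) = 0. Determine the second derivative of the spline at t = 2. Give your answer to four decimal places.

-5.3143

Put σ_i = S'' at the i-th knot. Here h = (2, 1, 2) and Δ = (3/2, -3, 1), so the interior equations h_(i-1)·σ_(i-1) + 2(h_(i-1)+h_i)·σ_i + h_i·σ_(i+1) = 6(Δ_i − Δ_(i-1)) read
  2·σ_0 + 6·σ_1 + 1·σ_2 = 6(Δ_1 - Δ_0) = -27
  1·σ_1 + 6·σ_2 + 2·σ_3 = 6(Δ_2 - Δ_1) = 24
Natural end conditions: σ_0 = σ_3 = 0.
Solving: σ_0 = 0, σ_1 = -186/35, σ_2 = 171/35, σ_3 = 0.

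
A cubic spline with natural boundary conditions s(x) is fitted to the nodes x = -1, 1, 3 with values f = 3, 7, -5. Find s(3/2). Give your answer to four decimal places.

5.3125

Put M_i = s'' at the i-th knot. Here h = (2, 2) and Δ = (2, -6), so the interior equations h_(i-1)·M_(i-1) + 2(h_(i-1)+h_i)·M_i + h_i·M_(i+1) = 6(Δ_i − Δ_(i-1)) read
  2·M_0 + 8·M_1 + 2·M_2 = 6(Δ_1 - Δ_0) = -48
Natural end conditions: M_0 = M_2 = 0.
Solving the tridiagonal system: M_0 = 0, M_1 = -6, M_2 = 0.
On [1, 3], s(x) = 7 - 2·(x - 1) - 3·(x - 1)² + 1/2·(x - 1)³.
With (x - 1) = 1/2: s(3/2) = 85/16.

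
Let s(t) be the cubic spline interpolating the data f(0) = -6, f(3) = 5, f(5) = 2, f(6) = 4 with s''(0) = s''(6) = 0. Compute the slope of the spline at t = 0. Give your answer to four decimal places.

5.7024

Write m_i for s''(x_i). With h_i = 3, 2, 1 and divided differences Δ_i = 11/3, -3/2, 2, the continuity of s' gives the tridiagonal system
  3·m_0 + 10·m_1 + 2·m_2 = 6(Δ_1 - Δ_0) = -31
  2·m_1 + 6·m_2 + 1·m_3 = 6(Δ_2 - Δ_1) = 21
Natural end conditions: m_0 = m_3 = 0.
Forward elimination and back-substitution give m_0 = 0, m_1 = -57/14, m_2 = 34/7, m_3 = 0.
On [0, 3], s'(t) = b_0 + 2c_0·t + 3d_0·t² with b_0 = Δ_0 - h_0(2m_0 + m_1)/6 = 479/84, c_0 = m_0/2 = 0, d_0 = (m_1 - m_0)/(6h_0) = -19/84. So s'(0) = 479/84.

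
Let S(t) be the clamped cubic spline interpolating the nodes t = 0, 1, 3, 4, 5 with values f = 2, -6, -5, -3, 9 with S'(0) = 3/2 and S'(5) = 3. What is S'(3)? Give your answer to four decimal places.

Put M_i = S'' at the i-th knot. Here h = (1, 2, 1, 1) and Δ = (-8, 1/2, 2, 12), so the interior equations h_(i-1)·M_(i-1) + 2(h_(i-1)+h_i)·M_i + h_i·M_(i+1) = 6(Δ_i − Δ_(i-1)) read
  1·M_0 + 6·M_1 + 2·M_2 = 6(Δ_1 - Δ_0) = 51
  2·M_1 + 6·M_2 + 1·M_3 = 6(Δ_2 - Δ_1) = 9
  1·M_2 + 4·M_3 + 1·M_4 = 6(Δ_3 - Δ_2) = 60
Clamped end conditions give two more equations: 2h_0·M_0 + h_0·M_1 = 6(Δ_0 - S'(0)) = -57 and h_3·M_3 + 2h_3·M_4 = 6(S'(5) - Δ_3) = -54.
Forward elimination and back-substitution give M_0 = -2391/64, M_1 = 567/32, M_2 = -1149/128, M_3 = 1755/64, M_4 = -5211/128.
On [3, 4], S'(t) = b_2 + 2c_2·(t - 3) + 3d_2·(t - 3)² with b_2 = Δ_2 - h_2(2M_2 + M_3)/6 = 27/64, c_2 = M_2/2 = -1149/256, d_2 = (M_3 - M_2)/(6h_2) = 1553/256. So S'(3) = 27/64.

0.4219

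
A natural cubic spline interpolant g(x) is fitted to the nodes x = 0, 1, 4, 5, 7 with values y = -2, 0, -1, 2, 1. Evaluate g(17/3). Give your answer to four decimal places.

Write M_i for g''(x_i). With h_i = 1, 3, 1, 2 and divided differences Δ_i = 2, -1/3, 3, -1/2, the continuity of g' gives the tridiagonal system
  1·M_0 + 8·M_1 + 3·M_2 = 6(Δ_1 - Δ_0) = -14
  3·M_1 + 8·M_2 + 1·M_3 = 6(Δ_2 - Δ_1) = 20
  1·M_2 + 6·M_3 + 2·M_4 = 6(Δ_3 - Δ_2) = -21
Natural end conditions: M_0 = M_4 = 0.
Hence M_0 = 0, M_1 = -47/14, M_2 = 30/7, M_3 = -59/14, M_4 = 0.
On [5, 7], g(x) = 2 + 97/42·(x - 5) - 59/28·(x - 5)² + 59/168·(x - 5)³.
With (x - 5) = 2/3: g(17/3) = 1535/567.

2.7072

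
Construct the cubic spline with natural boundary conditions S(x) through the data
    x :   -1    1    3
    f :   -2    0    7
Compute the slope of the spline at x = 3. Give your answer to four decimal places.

4.1250

With M_i denoting the second derivative at x_i, h_i = 2, 2, and Δ_i = (y_(i+1) − y_i)/h_i = 1, 7/2:
  2·M_0 + 8·M_1 + 2·M_2 = 6(Δ_1 - Δ_0) = 15
Natural end conditions: M_0 = M_2 = 0.
Solving: M_0 = 0, M_1 = 15/8, M_2 = 0.
On [1, 3], S'(x) = b_1 + 2c_1·(x - 1) + 3d_1·(x - 1)² with b_1 = Δ_1 - h_1(2M_1 + M_2)/6 = 9/4, c_1 = M_1/2 = 15/16, d_1 = (M_2 - M_1)/(6h_1) = -5/32. So S'(3) = 33/8.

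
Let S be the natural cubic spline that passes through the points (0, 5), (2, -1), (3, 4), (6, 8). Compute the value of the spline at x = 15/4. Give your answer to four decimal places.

6.8850

Write σ_i for S''(x_i). With h_i = 2, 1, 3 and divided differences Δ_i = -3, 5, 4/3, the continuity of S' gives the tridiagonal system
  2·σ_0 + 6·σ_1 + 1·σ_2 = 6(Δ_1 - Δ_0) = 48
  1·σ_1 + 8·σ_2 + 3·σ_3 = 6(Δ_2 - Δ_1) = -22
Natural end conditions: σ_0 = σ_3 = 0.
Solving the tridiagonal system: σ_0 = 0, σ_1 = 406/47, σ_2 = -180/47, σ_3 = 0.
On [3, 6], S(x) = 4 + 728/141·(x - 3) - 90/47·(x - 3)² + 10/47·(x - 3)³.
With (x - 3) = 3/4: S(15/4) = 10355/1504.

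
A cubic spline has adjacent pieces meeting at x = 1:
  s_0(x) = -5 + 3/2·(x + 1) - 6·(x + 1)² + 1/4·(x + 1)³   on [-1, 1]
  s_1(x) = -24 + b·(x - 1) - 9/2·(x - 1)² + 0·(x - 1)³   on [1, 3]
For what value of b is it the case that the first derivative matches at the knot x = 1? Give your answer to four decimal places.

s_0'(x) = 3/2 - 12·(x + 1) + 3/4·(x + 1)², so s_0'(1) = -39/2. On the right, s_1'(1) = b, so b = -39/2.

-19.5000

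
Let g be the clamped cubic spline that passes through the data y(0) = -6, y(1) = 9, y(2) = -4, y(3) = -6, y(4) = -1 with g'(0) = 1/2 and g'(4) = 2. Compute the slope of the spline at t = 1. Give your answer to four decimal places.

4.8125

Put M_i = g'' at the i-th knot. Here h = (1, 1, 1, 1) and Δ = (15, -13, -2, 5), so the interior equations h_(i-1)·M_(i-1) + 2(h_(i-1)+h_i)·M_i + h_i·M_(i+1) = 6(Δ_i − Δ_(i-1)) read
  1·M_0 + 4·M_1 + 1·M_2 = 6(Δ_1 - Δ_0) = -168
  1·M_1 + 4·M_2 + 1·M_3 = 6(Δ_2 - Δ_1) = 66
  1·M_2 + 4·M_3 + 1·M_4 = 6(Δ_3 - Δ_2) = 42
Clamped end conditions give two more equations: 2h_0·M_0 + h_0·M_1 = 6(Δ_0 - g'(0)) = 87 and h_3·M_3 + 2h_3·M_4 = 6(g'(4) - Δ_3) = -18.
Forward elimination and back-substitution give M_0 = 627/8, M_1 = -279/4, M_2 = 261/8, M_3 = 21/4, M_4 = -93/8.
On [1, 2], g'(t) = b_1 + 2c_1·(t - 1) + 3d_1·(t - 1)² with b_1 = Δ_1 - h_1(2M_1 + M_2)/6 = 77/16, c_1 = M_1/2 = -279/8, d_1 = (M_2 - M_1)/(6h_1) = 273/16. So g'(1) = 77/16.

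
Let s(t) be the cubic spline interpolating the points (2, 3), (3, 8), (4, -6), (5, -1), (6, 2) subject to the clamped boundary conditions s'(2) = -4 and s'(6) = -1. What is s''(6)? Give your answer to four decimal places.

Let M_i = s''(x_i). Step sizes h_i = 1, 1, 1, 1; slopes of the chords Δ_i = (y_(i+1) - y_i)/h_i = 5, -14, 5, 3.
  1·M_0 + 4·M_1 + 1·M_2 = 6(Δ_1 - Δ_0) = -114
  1·M_1 + 4·M_2 + 1·M_3 = 6(Δ_2 - Δ_1) = 114
  1·M_2 + 4·M_3 + 1·M_4 = 6(Δ_3 - Δ_2) = -12
Clamped end conditions give two more equations: 2h_0·M_0 + h_0·M_1 = 6(Δ_0 - s'(2)) = 54 and h_3·M_3 + 2h_3·M_4 = 6(s'(6) - Δ_3) = -24.
Hence M_0 = 375/7, M_1 = -372/7, M_2 = 45, M_3 = -90/7, M_4 = -39/7.

-5.5714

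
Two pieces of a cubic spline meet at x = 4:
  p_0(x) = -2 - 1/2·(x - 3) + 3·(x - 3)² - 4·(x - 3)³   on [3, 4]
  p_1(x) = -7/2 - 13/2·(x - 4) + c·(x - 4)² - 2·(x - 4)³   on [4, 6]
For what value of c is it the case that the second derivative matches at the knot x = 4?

-9

p_0''(x) = 6 - 24·(x - 3), so p_0''(4) = -18. On the right, p_1''(4) = 2c, so c = -9.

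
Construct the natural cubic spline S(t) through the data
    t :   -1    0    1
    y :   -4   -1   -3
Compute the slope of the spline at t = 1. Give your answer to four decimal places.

-3.2500

Let m_i = S''(x_i). Step sizes h_i = 1, 1; slopes of the chords Δ_i = (y_(i+1) - y_i)/h_i = 3, -2.
  1·m_0 + 4·m_1 + 1·m_2 = 6(Δ_1 - Δ_0) = -30
Natural end conditions: m_0 = m_2 = 0.
Solving the tridiagonal system: m_0 = 0, m_1 = -15/2, m_2 = 0.
On [0, 1], S'(t) = b_1 + 2c_1·t + 3d_1·t² with b_1 = Δ_1 - h_1(2m_1 + m_2)/6 = 1/2, c_1 = m_1/2 = -15/4, d_1 = (m_2 - m_1)/(6h_1) = 5/4. So S'(1) = -13/4.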